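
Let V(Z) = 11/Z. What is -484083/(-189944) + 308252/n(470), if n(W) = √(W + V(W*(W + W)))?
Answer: 484083/189944 + 144878440*√5127062/23071779 ≈ 14221.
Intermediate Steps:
n(W) = √(W + 11/(2*W²)) (n(W) = √(W + 11/((W*(W + W)))) = √(W + 11/((W*(2*W)))) = √(W + 11/((2*W²))) = √(W + 11*(1/(2*W²))) = √(W + 11/(2*W²)))
-484083/(-189944) + 308252/n(470) = -484083/(-189944) + 308252/((√(4*470 + 22/470²)/2)) = -484083*(-1/189944) + 308252/((√(1880 + 22*(1/220900))/2)) = 484083/189944 + 308252/((√(1880 + 11/110450)/2)) = 484083/189944 + 308252/((√(207646011/110450)/2)) = 484083/189944 + 308252/(((9*√5127062/470)/2)) = 484083/189944 + 308252/((9*√5127062/940)) = 484083/189944 + 308252*(470*√5127062/23071779) = 484083/189944 + 144878440*√5127062/23071779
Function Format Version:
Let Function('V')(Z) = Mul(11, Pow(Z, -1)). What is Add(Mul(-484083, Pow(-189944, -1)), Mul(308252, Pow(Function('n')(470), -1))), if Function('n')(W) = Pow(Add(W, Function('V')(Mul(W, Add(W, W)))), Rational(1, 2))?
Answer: Add(Rational(484083, 189944), Mul(Rational(144878440, 23071779), Pow(5127062, Rational(1, 2)))) ≈ 14221.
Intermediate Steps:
Function('n')(W) = Pow(Add(W, Mul(Rational(11, 2), Pow(W, -2))), Rational(1, 2)) (Function('n')(W) = Pow(Add(W, Mul(11, Pow(Mul(W, Add(W, W)), -1))), Rational(1, 2)) = Pow(Add(W, Mul(11, Pow(Mul(W, Mul(2, W)), -1))), Rational(1, 2)) = Pow(Add(W, Mul(11, Pow(Mul(2, Pow(W, 2)), -1))), Rational(1, 2)) = Pow(Add(W, Mul(11, Mul(Rational(1, 2), Pow(W, -2)))), Rational(1, 2)) = Pow(Add(W, Mul(Rational(11, 2), Pow(W, -2))), Rational(1, 2)))
Add(Mul(-484083, Pow(-189944, -1)), Mul(308252, Pow(Function('n')(470), -1))) = Add(Mul(-484083, Pow(-189944, -1)), Mul(308252, Pow(Mul(Rational(1, 2), Pow(Add(Mul(4, 470), Mul(22, Pow(470, -2))), Rational(1, 2))), -1))) = Add(Mul(-484083, Rational(-1, 189944)), Mul(308252, Pow(Mul(Rational(1, 2), Pow(Add(1880, Mul(22, Rational(1, 220900))), Rational(1, 2))), -1))) = Add(Rational(484083, 189944), Mul(308252, Pow(Mul(Rational(1, 2), Pow(Add(1880, Rational(11, 110450)), Rational(1, 2))), -1))) = Add(Rational(484083, 189944), Mul(308252, Pow(Mul(Rational(1, 2), Pow(Rational(207646011, 110450), Rational(1, 2))), -1))) = Add(Rational(484083, 189944), Mul(308252, Pow(Mul(Rational(1, 2), Mul(Rational(9, 470), Pow(5127062, Rational(1, 2)))), -1))) = Add(Rational(484083, 189944), Mul(308252, Pow(Mul(Rational(9, 940), Pow(5127062, Rational(1, 2))), -1))) = Add(Rational(484083, 189944), Mul(308252, Mul(Rational(470, 23071779), Pow(5127062, Rational(1, 2))))) = Add(Rational(484083, 189944), Mul(Rational(144878440, 23071779), Pow(5127062, Rational(1, 2))))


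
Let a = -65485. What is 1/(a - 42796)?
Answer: -1/108281 ≈ -9.2352e-6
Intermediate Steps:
1/(a - 42796) = 1/(-65485 - 42796) = 1/(-108281) = -1/108281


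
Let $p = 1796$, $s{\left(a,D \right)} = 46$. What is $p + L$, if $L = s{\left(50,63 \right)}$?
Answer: $1842$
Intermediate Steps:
$L = 46$
$p + L = 1796 + 46 = 1842$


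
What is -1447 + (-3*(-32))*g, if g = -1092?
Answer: -106279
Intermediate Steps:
-1447 + (-3*(-32))*g = -1447 - 3*(-32)*(-1092) = -1447 + 96*(-1092) = -1447 - 104832 = -106279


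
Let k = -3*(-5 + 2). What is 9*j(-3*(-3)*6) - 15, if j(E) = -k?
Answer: -96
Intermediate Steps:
k = 9 (k = -3*(-3) = 9)
j(E) = -9 (j(E) = -1*9 = -9)
9*j(-3*(-3)*6) - 15 = 9*(-9) - 15 = -81 - 15 = -96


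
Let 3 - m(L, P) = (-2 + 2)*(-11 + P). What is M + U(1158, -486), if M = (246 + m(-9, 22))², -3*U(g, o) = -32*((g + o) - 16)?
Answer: 206995/3 ≈ 68998.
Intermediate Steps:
m(L, P) = 3 (m(L, P) = 3 - (-2 + 2)*(-11 + P) = 3 - 0*(-11 + P) = 3 - 1*0 = 3 + 0 = 3)
U(g, o) = -512/3 + 32*g/3 + 32*o/3 (U(g, o) = -(-32)*((g + o) - 16)/3 = -(-32)*(-16 + g + o)/3 = -(512 - 32*g - 32*o)/3 = -512/3 + 32*g/3 + 32*o/3)
M = 62001 (M = (246 + 3)² = 249² = 62001)
M + U(1158, -486) = 62001 + (-512/3 + (32/3)*1158 + (32/3)*(-486)) = 62001 + (-512/3 + 12352 - 5184) = 62001 + 20992/3 = 206995/3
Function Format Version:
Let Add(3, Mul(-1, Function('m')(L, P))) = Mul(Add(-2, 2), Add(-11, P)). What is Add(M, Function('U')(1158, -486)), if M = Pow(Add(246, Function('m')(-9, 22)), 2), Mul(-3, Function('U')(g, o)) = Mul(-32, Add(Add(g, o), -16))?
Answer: Rational(206995, 3) ≈ 68998.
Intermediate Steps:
Function('m')(L, P) = 3 (Function('m')(L, P) = Add(3, Mul(-1, Mul(Add(-2, 2), Add(-11, P)))) = Add(3, Mul(-1, Mul(0, Add(-11, P)))) = Add(3, Mul(-1, 0)) = Add(3, 0) = 3)
Function('U')(g, o) = Add(Rational(-512, 3), Mul(Rational(32, 3), g), Mul(Rational(32, 3), o)) (Function('U')(g, o) = Mul(Rational(-1, 3), Mul(-32, Add(Add(g, o), -16))) = Mul(Rational(-1, 3), Mul(-32, Add(-16, g, o))) = Mul(Rational(-1, 3), Add(512, Mul(-32, g), Mul(-32, o))) = Add(Rational(-512, 3), Mul(Rational(32, 3), g), Mul(Rational(32, 3), o)))
M = 62001 (M = Pow(Add(246, 3), 2) = Pow(249, 2) = 62001)
Add(M, Function('U')(1158, -486)) = Add(62001, Add(Rational(-512, 3), Mul(Rational(32, 3), 1158), Mul(Rational(32, 3), -486))) = Add(62001, Add(Rational(-512, 3), 12352, -5184)) = Add(62001, Rational(20992, 3)) = Rational(206995, 3)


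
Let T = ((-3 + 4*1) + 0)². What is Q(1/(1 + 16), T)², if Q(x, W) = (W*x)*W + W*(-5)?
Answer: 7056/289 ≈ 24.415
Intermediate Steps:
T = 1 (T = ((-3 + 4) + 0)² = (1 + 0)² = 1² = 1)
Q(x, W) = -5*W + x*W² (Q(x, W) = x*W² - 5*W = -5*W + x*W²)
Q(1/(1 + 16), T)² = (1*(-5 + 1/(1 + 16)))² = (1*(-5 + 1/17))² = (1*(-84/17))² = (-84/17)² = 7056/289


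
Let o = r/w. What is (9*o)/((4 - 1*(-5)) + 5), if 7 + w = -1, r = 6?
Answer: -27/56 ≈ -0.48214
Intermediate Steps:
w = -8 (w = -7 - 1 = -8)
o = -¾ (o = 6/(-8) = 6*(-⅛) = -¾ ≈ -0.75000)
(9*o)/((4 - 1*(-5)) + 5) = (9*(-¾))/((4 - 1*(-5)) + 5) = -27/(4*((4 + 5) + 5)) = -27/(4*(9 + 5)) = -27/4/14 = -27/4*1/14 = -27/56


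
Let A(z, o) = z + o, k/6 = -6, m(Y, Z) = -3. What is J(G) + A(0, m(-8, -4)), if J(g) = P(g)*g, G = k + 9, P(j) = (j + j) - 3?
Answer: 1536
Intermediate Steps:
P(j) = -3 + 2*j (P(j) = 2*j - 3 = -3 + 2*j)
k = -36 (k = 6*(-6) = -36)
A(z, o) = o + z
G = -27 (G = -36 + 9 = -27)
J(g) = g*(-3 + 2*g) (J(g) = (-3 + 2*g)*g = g*(-3 + 2*g))
J(G) + A(0, m(-8, -4)) = -27*(-3 + 2*(-27)) + (-3 + 0) = -27*(-3 - 54) - 3 = -27*(-57) - 3 = 1539 - 3 = 1536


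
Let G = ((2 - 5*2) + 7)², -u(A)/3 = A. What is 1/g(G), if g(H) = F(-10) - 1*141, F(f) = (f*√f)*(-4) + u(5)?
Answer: -39/10084 - 5*I*√10/5042 ≈ -0.0038675 - 0.0031359*I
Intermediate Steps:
u(A) = -3*A
F(f) = -15 - 4*f^(3/2) (F(f) = (f*√f)*(-4) - 3*5 = f^(3/2)*(-4) - 15 = -4*f^(3/2) - 15 = -15 - 4*f^(3/2))
G = 1 (G = ((2 - 10) + 7)² = (-8 + 7)² = (-1)² = 1)
g(H) = -156 + 40*I*√10 (g(H) = (-15 - (-40)*I*√10) - 1*141 = (-15 - (-40)*I*√10) - 141 = (-15 + 40*I*√10) - 141 = -156 + 40*I*√10)
1/g(G) = 1/(-156 + 40*I*√10)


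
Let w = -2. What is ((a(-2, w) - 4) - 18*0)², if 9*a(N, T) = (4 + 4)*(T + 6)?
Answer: 16/81 ≈ 0.19753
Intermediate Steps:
a(N, T) = 16/3 + 8*T/9 (a(N, T) = ((4 + 4)*(T + 6))/9 = (8*(6 + T))/9 = (48 + 8*T)/9 = 16/3 + 8*T/9)
((a(-2, w) - 4) - 18*0)² = (((16/3 + (8/9)*(-2)) - 4) - 18*0)² = (((16/3 - 16/9) - 4) + 0)² = ((32/9 - 4) + 0)² = (-4/9 + 0)² = (-4/9)² = 16/81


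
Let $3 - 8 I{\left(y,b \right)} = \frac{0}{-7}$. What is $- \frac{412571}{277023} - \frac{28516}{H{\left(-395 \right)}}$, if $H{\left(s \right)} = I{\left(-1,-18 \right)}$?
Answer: $- \frac{21065980219}{277023} \approx -76044.0$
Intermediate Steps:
$I{\left(y,b \right)} = \frac{3}{8}$ ($I{\left(y,b \right)} = \frac{3}{8} - \frac{0 \frac{1}{-7}}{8} = \frac{3}{8} - \frac{0 \left(- \frac{1}{7}\right)}{8} = \frac{3}{8} - 0 = \frac{3}{8} + 0 = \frac{3}{8}$)
$H{\left(s \right)} = \frac{3}{8}$
$- \frac{412571}{277023} - \frac{28516}{H{\left(-395 \right)}} = - \frac{412571}{277023} - \frac{28516}{\frac{3}{8}} = \left(-412571\right) \frac{1}{277023} - \frac{228128}{3} = - \frac{412571}{277023} - \frac{228128}{3} = - \frac{21065980219}{277023}$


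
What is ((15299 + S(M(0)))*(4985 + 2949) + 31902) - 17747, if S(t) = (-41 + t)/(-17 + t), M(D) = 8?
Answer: 364276537/3 ≈ 1.2143e+8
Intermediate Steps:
S(t) = (-41 + t)/(-17 + t)
((15299 + S(M(0)))*(4985 + 2949) + 31902) - 17747 = ((15299 + (-41 + 8)/(-17 + 8))*(4985 + 2949) + 31902) - 17747 = ((15299 - 33/(-9))*7934 + 31902) - 17747 = ((15299 - ⅑*(-33))*7934 + 31902) - 17747 = ((15299 + 11/3)*7934 + 31902) - 17747 = ((45908/3)*7934 + 31902) - 17747 = (364234072/3 + 31902) - 17747 = 364329778/3 - 17747 = 364276537/3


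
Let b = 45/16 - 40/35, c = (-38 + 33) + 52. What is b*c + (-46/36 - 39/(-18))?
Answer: 79997/1008 ≈ 79.362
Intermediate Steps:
c = 47 (c = -5 + 52 = 47)
b = 187/112 (b = 45*(1/16) - 40*1/35 = 45/16 - 8/7 = 187/112 ≈ 1.6696)
b*c + (-46/36 - 39/(-18)) = (187/112)*47 + (-46/36 - 39/(-18)) = 8789/112 + (-46*1/36 - 39*(-1/18)) = 8789/112 + (-23/18 + 13/6) = 8789/112 + 8/9 = 79997/1008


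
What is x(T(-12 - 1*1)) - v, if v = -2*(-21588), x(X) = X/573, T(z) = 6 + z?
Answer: -24739855/573 ≈ -43176.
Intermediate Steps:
x(X) = X/573 (x(X) = X*(1/573) = X/573)
v = 43176
x(T(-12 - 1*1)) - v = (6 + (-12 - 1*1))/573 - 1*43176 = (6 + (-12 - 1))/573 - 43176 = (6 - 13)/573 - 43176 = (1/573)*(-7) - 43176 = -7/573 - 43176 = -24739855/573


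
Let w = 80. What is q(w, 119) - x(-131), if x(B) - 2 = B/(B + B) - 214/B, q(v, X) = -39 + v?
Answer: 9659/262 ≈ 36.866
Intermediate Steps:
x(B) = 5/2 - 214/B (x(B) = 2 + (B/(B + B) - 214/B) = 2 + (B/((2*B)) - 214/B) = 2 + ((1/(2*B))*B - 214/B) = 2 + (½ - 214/B) = 5/2 - 214/B)
q(w, 119) - x(-131) = (-39 + 80) - (5/2 - 214/(-131)) = 41 - (5/2 - 214*(-1/131)) = 41 - (5/2 + 214/131) = 41 - 1*1083/262 = 41 - 1083/262 = 9659/262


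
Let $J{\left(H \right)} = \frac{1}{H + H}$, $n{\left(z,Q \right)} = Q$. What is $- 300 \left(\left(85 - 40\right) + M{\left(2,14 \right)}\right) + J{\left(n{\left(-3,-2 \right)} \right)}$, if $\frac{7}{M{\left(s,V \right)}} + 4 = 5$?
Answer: $- \frac{62401}{4} \approx -15600.0$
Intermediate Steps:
$J{\left(H \right)} = \frac{1}{2 H}$
$M{\left(s,V \right)} = 7$ ($M{\left(s,V \right)} = \frac{7}{-4 + 5} = \frac{7}{1} = 7 \cdot 1 = 7$)
$- 300 \left(\left(85 - 40\right) + M{\left(2,14 \right)}\right) + J{\left(n{\left(-3,-2 \right)} \right)} = - 300 \left(\left(85 - 40\right) + 7\right) + \frac{1}{2 \left(-2\right)} = - 300 \left(45 + 7\right) + \frac{1}{2} \left(- \frac{1}{2}\right) = \left(-300\right) 52 - \frac{1}{4} = -15600 - \frac{1}{4} = - \frac{62401}{4}$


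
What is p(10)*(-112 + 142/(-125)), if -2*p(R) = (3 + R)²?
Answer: 1194999/125 ≈ 9560.0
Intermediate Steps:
p(R) = -(3 + R)²/2
p(10)*(-112 + 142/(-125)) = (-(3 + 10)²/2)*(-112 + 142/(-125)) = (-½*13²)*(-112 + 142*(-1/125)) = (-½*169)*(-112 - 142/125) = -169/2*(-14142/125) = 1194999/125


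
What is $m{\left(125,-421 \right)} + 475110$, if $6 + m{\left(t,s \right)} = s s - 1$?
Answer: $652344$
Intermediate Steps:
$m{\left(t,s \right)} = -7 + s^{2}$ ($m{\left(t,s \right)} = -6 + \left(s s - 1\right) = -6 + \left(s^{2} - 1\right) = -6 + \left(-1 + s^{2}\right) = -7 + s^{2}$)
$m{\left(125,-421 \right)} + 475110 = \left(-7 + \left(-421\right)^{2}\right) + 475110 = \left(-7 + 177241\right) + 475110 = 177234 + 475110 = 652344$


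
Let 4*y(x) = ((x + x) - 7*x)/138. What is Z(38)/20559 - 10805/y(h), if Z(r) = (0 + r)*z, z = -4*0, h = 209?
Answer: 1192872/209 ≈ 5707.5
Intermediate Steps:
z = 0
y(x) = -5*x/552 (y(x) = (((x + x) - 7*x)/138)/4 = ((2*x - 7*x)*(1/138))/4 = (-5*x*(1/138))/4 = (-5*x/138)/4 = -5*x/552)
Z(r) = 0 (Z(r) = (0 + r)*0 = r*0 = 0)
Z(38)/20559 - 10805/y(h) = 0/20559 - 10805/((-5/552*209)) = 0*(1/20559) - 10805/(-1045/552) = 0 - 10805*(-552/1045) = 0 + 1192872/209 = 1192872/209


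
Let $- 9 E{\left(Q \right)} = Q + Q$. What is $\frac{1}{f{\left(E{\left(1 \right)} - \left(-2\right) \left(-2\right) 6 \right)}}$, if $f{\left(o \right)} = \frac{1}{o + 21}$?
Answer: $- \frac{29}{9} \approx -3.2222$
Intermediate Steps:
$E{\left(Q \right)} = - \frac{2 Q}{9}$ ($E{\left(Q \right)} = - \frac{Q + Q}{9} = - \frac{2 Q}{9}$)
$f{\left(o \right)} = \frac{1}{21 + o}$
$\frac{1}{f{\left(E{\left(1 \right)} - \left(-2\right) \left(-2\right) 6 \right)}} = \frac{1}{\frac{1}{21 - \left(\frac{2}{9} + \left(-2\right) \left(-2\right) 6\right)}} = \frac{1}{\frac{1}{21 - \left(\frac{2}{9} + 4 \cdot 6\right)}} = \frac{1}{\frac{1}{21 - \frac{218}{9}}} = \frac{1}{\frac{1}{- \frac{29}{9}}} = \frac{1}{- \frac{9}{29}} = - \frac{29}{9}$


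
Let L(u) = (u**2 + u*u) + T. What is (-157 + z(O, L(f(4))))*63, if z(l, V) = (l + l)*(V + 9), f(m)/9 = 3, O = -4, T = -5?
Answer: -746739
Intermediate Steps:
f(m) = 27 (f(m) = 9*3 = 27)
L(u) = -5 + 2*u**2 (L(u) = (u**2 + u*u) - 5 = (u**2 + u**2) - 5 = 2*u**2 - 5 = -5 + 2*u**2)
z(l, V) = 2*l*(9 + V) (z(l, V) = (2*l)*(9 + V) = 2*l*(9 + V))
(-157 + z(O, L(f(4))))*63 = (-157 + 2*(-4)*(9 + (-5 + 2*27**2)))*63 = (-157 + 2*(-4)*(9 + (-5 + 2*729)))*63 = (-157 + 2*(-4)*(9 + (-5 + 1458)))*63 = (-157 + 2*(-4)*(9 + 1453))*63 = (-157 + 2*(-4)*1462)*63 = (-157 - 11696)*63 = -11853*63 = -746739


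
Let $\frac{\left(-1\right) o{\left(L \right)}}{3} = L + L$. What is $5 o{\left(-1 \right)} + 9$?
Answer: $39$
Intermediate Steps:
$o{\left(L \right)} = - 6 L$ ($o{\left(L \right)} = - 3 \left(L + L\right) = - 3 \cdot 2 L = - 6 L$)
$5 o{\left(-1 \right)} + 9 = 5 \left(\left(-6\right) \left(-1\right)\right) + 9 = 5 \cdot 6 + 9 = 30 + 9 = 39$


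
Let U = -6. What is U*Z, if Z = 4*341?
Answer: -8184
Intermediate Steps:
Z = 1364
U*Z = -6*1364 = -8184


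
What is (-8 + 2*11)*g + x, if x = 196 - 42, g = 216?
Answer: 3178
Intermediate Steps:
x = 154
(-8 + 2*11)*g + x = (-8 + 2*11)*216 + 154 = (-8 + 22)*216 + 154 = 14*216 + 154 = 3024 + 154 = 3178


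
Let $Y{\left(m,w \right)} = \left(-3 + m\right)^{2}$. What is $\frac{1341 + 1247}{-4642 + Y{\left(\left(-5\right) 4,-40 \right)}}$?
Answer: $- \frac{2588}{4113} \approx -0.62922$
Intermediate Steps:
$\frac{1341 + 1247}{-4642 + Y{\left(\left(-5\right) 4,-40 \right)}} = \frac{1341 + 1247}{-4642 + \left(-3 - 20\right)^{2}} = \frac{2588}{-4642 + \left(-3 - 20\right)^{2}} = \frac{2588}{-4642 + \left(-23\right)^{2}} = \frac{2588}{-4642 + 529} = \frac{2588}{-4113} = 2588 \left(- \frac{1}{4113}\right) = - \frac{2588}{4113}$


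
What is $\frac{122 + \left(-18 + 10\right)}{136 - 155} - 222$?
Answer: $-228$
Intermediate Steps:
$\frac{122 + \left(-18 + 10\right)}{136 - 155} - 222 = \frac{122 - 8}{-19} - 222 = 114 \left(- \frac{1}{19}\right) - 222 = -6 - 222 = -228$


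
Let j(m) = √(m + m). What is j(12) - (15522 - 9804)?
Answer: -5718 + 2*√6 ≈ -5713.1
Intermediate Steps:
j(m) = √2*√m (j(m) = √(2*m) = √2*√m)
j(12) - (15522 - 9804) = √2*√12 - (15522 - 9804) = √2*(2*√3) - 1*5718 = 2*√6 - 5718 = -5718 + 2*√6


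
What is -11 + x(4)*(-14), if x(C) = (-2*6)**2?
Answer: -2027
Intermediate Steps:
x(C) = 144 (x(C) = (-12)**2 = 144)
-11 + x(4)*(-14) = -11 + 144*(-14) = -11 - 2016 = -2027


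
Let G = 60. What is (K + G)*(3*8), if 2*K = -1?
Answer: 1428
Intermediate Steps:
K = -½ (K = (½)*(-1) = -½ ≈ -0.50000)
(K + G)*(3*8) = (-½ + 60)*(3*8) = (119/2)*24 = 1428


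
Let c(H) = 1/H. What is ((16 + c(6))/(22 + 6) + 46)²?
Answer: 61230625/28224 ≈ 2169.5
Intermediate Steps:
((16 + c(6))/(22 + 6) + 46)² = ((16 + 1/6)/(22 + 6) + 46)² = ((16 + ⅙)/28 + 46)² = ((97/6)*(1/28) + 46)² = (97/168 + 46)² = (7825/168)² = 61230625/28224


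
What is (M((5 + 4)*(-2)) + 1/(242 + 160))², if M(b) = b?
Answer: 52345225/161604 ≈ 323.91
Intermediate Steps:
(M((5 + 4)*(-2)) + 1/(242 + 160))² = ((5 + 4)*(-2) + 1/(242 + 160))² = (9*(-2) + 1/402)² = (-18 + 1/402)² = (-7235/402)² = 52345225/161604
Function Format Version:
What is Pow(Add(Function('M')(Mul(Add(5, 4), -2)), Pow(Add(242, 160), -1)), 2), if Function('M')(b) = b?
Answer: Rational(52345225, 161604) ≈ 323.91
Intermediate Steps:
Pow(Add(Function('M')(Mul(Add(5, 4), -2)), Pow(Add(242, 160), -1)), 2) = Pow(Add(Mul(Add(5, 4), -2), Pow(Add(242, 160), -1)), 2) = Pow(Add(Mul(9, -2), Pow(402, -1)), 2) = Pow(Add(-18, Rational(1, 402)), 2) = Pow(Rational(-7235, 402), 2) = Rational(52345225, 161604)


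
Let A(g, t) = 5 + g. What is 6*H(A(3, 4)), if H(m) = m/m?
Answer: 6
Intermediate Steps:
H(m) = 1
6*H(A(3, 4)) = 6*1 = 6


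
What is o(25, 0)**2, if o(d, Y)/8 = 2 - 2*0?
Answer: 256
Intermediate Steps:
o(d, Y) = 16 (o(d, Y) = 8*(2 - 2*0) = 8*(2 + 0) = 8*2 = 16)
o(25, 0)**2 = 16**2 = 256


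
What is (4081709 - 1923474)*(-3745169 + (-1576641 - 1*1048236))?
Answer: -13748056228810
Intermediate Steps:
(4081709 - 1923474)*(-3745169 + (-1576641 - 1*1048236)) = 2158235*(-3745169 + (-1576641 - 1048236)) = 2158235*(-3745169 - 2624877) = 2158235*(-6370046) = -13748056228810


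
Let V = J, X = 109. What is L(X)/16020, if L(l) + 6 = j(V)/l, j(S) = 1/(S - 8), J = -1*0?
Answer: -5233/13969440 ≈ -0.00037460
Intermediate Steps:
J = 0
V = 0
j(S) = 1/(-8 + S)
L(l) = -6 - 1/(8*l) (L(l) = -6 + 1/((-8 + 0)*l) = -6 + 1/((-8)*l) = -6 - 1/(8*l))
L(X)/16020 = (-6 - ⅛/109)/16020 = (-6 - ⅛*1/109)*(1/16020) = (-6 - 1/872)*(1/16020) = -5233/872*1/16020 = -5233/13969440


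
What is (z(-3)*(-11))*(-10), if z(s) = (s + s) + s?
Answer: -990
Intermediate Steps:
z(s) = 3*s (z(s) = 2*s + s = 3*s)
(z(-3)*(-11))*(-10) = ((3*(-3))*(-11))*(-10) = -9*(-11)*(-10) = 99*(-10) = -990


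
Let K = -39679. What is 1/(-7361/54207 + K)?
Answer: -54207/2150886914 ≈ -2.5202e-5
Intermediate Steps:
1/(-7361/54207 + K) = 1/(-7361/54207 - 39679) = 1/(-2150886914/54207) = -54207/2150886914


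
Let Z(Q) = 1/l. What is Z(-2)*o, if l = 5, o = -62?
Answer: -62/5 ≈ -12.400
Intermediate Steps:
Z(Q) = 1/5
Z(-2)*o = (1/5)*(-62) = -62/5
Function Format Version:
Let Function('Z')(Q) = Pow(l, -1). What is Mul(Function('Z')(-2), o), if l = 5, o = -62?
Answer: Rational(-62, 5) ≈ -12.400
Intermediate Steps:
Function('Z')(Q) = Rational(1, 5) (Function('Z')(Q) = Pow(5, -1) = Rational(1, 5))
Mul(Function('Z')(-2), o) = Mul(Rational(1, 5), -62) = Rational(-62, 5)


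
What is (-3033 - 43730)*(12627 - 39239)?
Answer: 1244456956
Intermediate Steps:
(-3033 - 43730)*(12627 - 39239) = -46763*(-26612) = 1244456956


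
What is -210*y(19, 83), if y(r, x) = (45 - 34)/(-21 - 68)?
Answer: 2310/89 ≈ 25.955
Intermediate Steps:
y(r, x) = -11/89 (y(r, x) = 11/(-89) = 11*(-1/89) = -11/89)
-210*y(19, 83) = -210*(-11/89) = 2310/89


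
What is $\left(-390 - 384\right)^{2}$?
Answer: $599076$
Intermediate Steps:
$\left(-390 - 384\right)^{2} = \left(-774\right)^{2} = 599076$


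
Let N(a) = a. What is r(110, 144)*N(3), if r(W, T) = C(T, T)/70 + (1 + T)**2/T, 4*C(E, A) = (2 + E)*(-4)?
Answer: 725363/1680 ≈ 431.76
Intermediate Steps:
C(E, A) = -2 - E (C(E, A) = ((2 + E)*(-4))/4 = (-8 - 4*E)/4 = -2 - E)
r(W, T) = -1/35 - T/70 + (1 + T)**2/T (r(W, T) = (-2 - T)/70 + (1 + T)**2/T = (-2 - T)*(1/70) + (1 + T)**2/T = (-1/35 - T/70) + (1 + T)**2/T = -1/35 - T/70 + (1 + T)**2/T)
r(110, 144)*N(3) = (69/35 + 1/144 + (69/70)*144)*3 = (69/35 + 1/144 + 4968/35)*3 = (725363/5040)*3 = 725363/1680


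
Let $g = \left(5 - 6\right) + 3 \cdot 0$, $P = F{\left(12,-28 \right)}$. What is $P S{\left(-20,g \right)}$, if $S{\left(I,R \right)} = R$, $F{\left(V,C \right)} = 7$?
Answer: $-7$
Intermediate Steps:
$P = 7$
$g = -1$ ($g = \left(5 - 6\right) + 0 = -1 + 0 = -1$)
$P S{\left(-20,g \right)} = 7 \left(-1\right) = -7$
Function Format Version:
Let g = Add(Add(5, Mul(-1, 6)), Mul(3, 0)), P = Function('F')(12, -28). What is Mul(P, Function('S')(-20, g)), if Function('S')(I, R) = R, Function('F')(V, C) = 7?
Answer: -7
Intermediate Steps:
P = 7
g = -1 (g = Add(Add(5, -6), 0) = Add(-1, 0) = -1)
Mul(P, Function('S')(-20, g)) = Mul(7, -1) = -7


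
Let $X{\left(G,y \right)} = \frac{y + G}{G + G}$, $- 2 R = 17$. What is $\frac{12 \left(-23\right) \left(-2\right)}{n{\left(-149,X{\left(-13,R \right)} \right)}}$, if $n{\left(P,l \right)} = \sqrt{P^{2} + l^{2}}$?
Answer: $\frac{28704 \sqrt{60033353}}{60033353} \approx 3.7046$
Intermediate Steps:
$R = - \frac{17}{2}$ ($R = \left(- \frac{1}{2}\right) 17 = - \frac{17}{2} \approx -8.5$)
$X{\left(G,y \right)} = \frac{G + y}{2 G}$
$\frac{12 \left(-23\right) \left(-2\right)}{n{\left(-149,X{\left(-13,R \right)} \right)}} = \frac{12 \left(-23\right) \left(-2\right)}{\sqrt{\left(-149\right)^{2} + \left(\frac{-13 - \frac{17}{2}}{2 \left(-13\right)}\right)^{2}}} = \frac{\left(-276\right) \left(-2\right)}{\sqrt{22201 + \left(\frac{1}{2} \left(- \frac{1}{13}\right) \left(- \frac{43}{2}\right)\right)^{2}}} = \frac{552}{\sqrt{22201 + \left(\frac{43}{52}\right)^{2}}} = \frac{552}{\sqrt{22201 + \frac{1849}{2704}}} = \frac{552}{\sqrt{\frac{60033353}{2704}}} = \frac{552}{\frac{1}{52} \sqrt{60033353}} = 552 \frac{52 \sqrt{60033353}}{60033353} = \frac{28704 \sqrt{60033353}}{60033353}$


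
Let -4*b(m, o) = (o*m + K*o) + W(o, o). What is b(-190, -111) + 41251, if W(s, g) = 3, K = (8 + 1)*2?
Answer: 145909/4 ≈ 36477.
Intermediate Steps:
K = 18 (K = 9*2 = 18)
b(m, o) = -¾ - 9*o/2 - m*o/4 (b(m, o) = -((o*m + 18*o) + 3)/4 = -((m*o + 18*o) + 3)/4 = -((18*o + m*o) + 3)/4 = -(3 + 18*o + m*o)/4 = -¾ - 9*o/2 - m*o/4)
b(-190, -111) + 41251 = (-¾ - 9/2*(-111) - ¼*(-190)*(-111)) + 41251 = (-¾ + 999/2 - 10545/2) + 41251 = -19095/4 + 41251 = 145909/4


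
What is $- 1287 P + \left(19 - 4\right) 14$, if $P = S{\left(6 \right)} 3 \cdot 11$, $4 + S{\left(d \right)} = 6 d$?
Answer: $-1358862$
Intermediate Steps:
$S{\left(d \right)} = -4 + 6 d$
$P = 1056$ ($P = \left(-4 + 6 \cdot 6\right) 3 \cdot 11 = \left(-4 + 36\right) 3 \cdot 11 = 32 \cdot 3 \cdot 11 = 96 \cdot 11 = 1056$)
$- 1287 P + \left(19 - 4\right) 14 = \left(-1287\right) 1056 + \left(19 - 4\right) 14 = -1359072 + 15 \cdot 14 = -1359072 + 210 = -1358862$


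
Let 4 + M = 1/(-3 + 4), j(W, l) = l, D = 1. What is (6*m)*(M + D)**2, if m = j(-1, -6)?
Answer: -144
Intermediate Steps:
m = -6
M = -3 (M = -4 + 1/(-3 + 4) = -4 + 1/1 = -4 + 1 = -3)
(6*m)*(M + D)**2 = (6*(-6))*(-3 + 1)**2 = -36*(-2)**2 = -36*4 = -144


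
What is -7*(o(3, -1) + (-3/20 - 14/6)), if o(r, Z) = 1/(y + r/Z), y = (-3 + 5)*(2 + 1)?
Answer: 301/20 ≈ 15.050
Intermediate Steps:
y = 6 (y = 2*3 = 6)
o(r, Z) = 1/(6 + r/Z)
-7*(o(3, -1) + (-3/20 - 14/6)) = -7*(-1/(3 + 6*(-1)) + (-3/20 - 14/6)) = -7*(-1/(3 - 6) + (-3*1/20 - 14*1/6)) = -7*(-1/(-3) + (-3/20 - 7/3)) = -7*(-1*(-1/3) - 149/60) = -7*(1/3 - 149/60) = -7*(-43/20) = 301/20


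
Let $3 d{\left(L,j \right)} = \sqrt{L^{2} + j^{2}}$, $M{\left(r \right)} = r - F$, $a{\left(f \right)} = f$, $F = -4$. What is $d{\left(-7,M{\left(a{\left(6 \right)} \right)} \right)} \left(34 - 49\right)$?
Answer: $- 5 \sqrt{149} \approx -61.033$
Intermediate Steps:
$M{\left(r \right)} = 4 + r$ ($M{\left(r \right)} = r - -4 = r + 4 = 4 + r$)
$d{\left(L,j \right)} = \frac{\sqrt{L^{2} + j^{2}}}{3}$
$d{\left(-7,M{\left(a{\left(6 \right)} \right)} \right)} \left(34 - 49\right) = \frac{\sqrt{\left(-7\right)^{2} + \left(4 + 6\right)^{2}}}{3} \left(34 - 49\right) = \frac{\sqrt{49 + 10^{2}}}{3} \left(-15\right) = \frac{\sqrt{49 + 100}}{3} \left(-15\right) = \frac{\sqrt{149}}{3} \left(-15\right) = - 5 \sqrt{149}$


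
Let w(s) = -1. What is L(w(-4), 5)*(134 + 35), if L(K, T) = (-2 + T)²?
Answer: 1521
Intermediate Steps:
L(w(-4), 5)*(134 + 35) = (-2 + 5)²*(134 + 35) = 3²*169 = 9*169 = 1521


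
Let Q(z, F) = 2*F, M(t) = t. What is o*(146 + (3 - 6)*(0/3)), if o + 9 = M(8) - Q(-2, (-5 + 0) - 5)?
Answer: 2774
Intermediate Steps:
o = 19 (o = -9 + (8 - 2*((-5 + 0) - 5)) = -9 + (8 - 2*(-5 - 5)) = -9 + (8 - 2*(-10)) = -9 + (8 - 1*(-20)) = -9 + (8 + 20) = -9 + 28 = 19)
o*(146 + (3 - 6)*(0/3)) = 19*(146 + (3 - 6)*(0/3)) = 19*(146 - 0/3) = 19*(146 - 3*0) = 19*(146 + 0) = 19*146 = 2774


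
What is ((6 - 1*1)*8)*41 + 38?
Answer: 1678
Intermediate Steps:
((6 - 1*1)*8)*41 + 38 = ((6 - 1)*8)*41 + 38 = (5*8)*41 + 38 = 40*41 + 38 = 1640 + 38 = 1678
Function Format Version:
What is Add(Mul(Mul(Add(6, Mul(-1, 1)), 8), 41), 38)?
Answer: 1678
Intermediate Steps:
Add(Mul(Mul(Add(6, Mul(-1, 1)), 8), 41), 38) = Add(Mul(Mul(Add(6, -1), 8), 41), 38) = Add(Mul(Mul(5, 8), 41), 38) = Add(Mul(40, 41), 38) = Add(1640, 38) = 1678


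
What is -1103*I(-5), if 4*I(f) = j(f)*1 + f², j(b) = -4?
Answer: -23163/4 ≈ -5790.8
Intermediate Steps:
I(f) = -1 + f²/4 (I(f) = (-4*1 + f²)/4 = (-4 + f²)/4 = -1 + f²/4)
-1103*I(-5) = -1103*(-1 + (¼)*(-5)²) = -1103*(-1 + (¼)*25) = -1103*(-1 + 25/4) = -1103*21/4 = -23163/4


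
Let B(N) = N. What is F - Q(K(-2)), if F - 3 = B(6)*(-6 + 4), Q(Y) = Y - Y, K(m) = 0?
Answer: -9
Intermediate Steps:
Q(Y) = 0
F = -9 (F = 3 + 6*(-6 + 4) = 3 + 6*(-2) = 3 - 12 = -9)
F - Q(K(-2)) = -9 - 1*0 = -9 + 0 = -9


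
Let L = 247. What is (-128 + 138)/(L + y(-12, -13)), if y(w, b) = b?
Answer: 5/117 ≈ 0.042735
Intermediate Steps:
(-128 + 138)/(L + y(-12, -13)) = (-128 + 138)/(247 - 13) = 10/234 = 10*(1/234) = 5/117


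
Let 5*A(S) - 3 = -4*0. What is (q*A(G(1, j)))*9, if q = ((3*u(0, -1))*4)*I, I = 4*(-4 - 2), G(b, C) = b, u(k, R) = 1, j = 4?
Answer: -7776/5 ≈ -1555.2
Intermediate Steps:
A(S) = ⅗ (A(S) = ⅗ + (-4*0)/5 = ⅗ + (⅕)*0 = ⅗ + 0 = ⅗)
I = -24 (I = 4*(-6) = -24)
q = -288 (q = ((3*1)*4)*(-24) = (3*4)*(-24) = 12*(-24) = -288)
(q*A(G(1, j)))*9 = -288*⅗*9 = -864/5*9 = -7776/5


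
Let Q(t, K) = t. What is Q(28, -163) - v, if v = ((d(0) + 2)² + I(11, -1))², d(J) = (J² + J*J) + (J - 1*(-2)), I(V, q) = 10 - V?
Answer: -197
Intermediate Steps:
d(J) = 2 + J + 2*J² (d(J) = (J² + J²) + (J + 2) = 2*J² + (2 + J) = 2 + J + 2*J²)
v = 225 (v = (((2 + 0 + 2*0²) + 2)² + (10 - 1*11))² = (((2 + 0 + 2*0) + 2)² + (10 - 11))² = (((2 + 0 + 0) + 2)² - 1)² = ((2 + 2)² - 1)² = (4² - 1)² = (16 - 1)² = 15² = 225)
Q(28, -163) - v = 28 - 1*225 = 28 - 225 = -197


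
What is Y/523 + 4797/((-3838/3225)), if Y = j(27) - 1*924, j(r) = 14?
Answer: -8094472555/2007274 ≈ -4032.6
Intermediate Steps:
Y = -910 (Y = 14 - 1*924 = 14 - 924 = -910)
Y/523 + 4797/((-3838/3225)) = -910/523 + 4797/((-3838/3225)) = -910*1/523 + 4797/((-3838*1/3225)) = -910/523 + 4797/(-3838/3225) = -910/523 + 4797*(-3225/3838) = -910/523 - 15470325/3838 = -8094472555/2007274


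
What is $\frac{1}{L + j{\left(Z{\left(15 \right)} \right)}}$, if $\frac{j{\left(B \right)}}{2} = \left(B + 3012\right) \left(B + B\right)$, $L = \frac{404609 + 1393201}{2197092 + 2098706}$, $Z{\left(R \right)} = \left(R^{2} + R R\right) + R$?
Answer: $\frac{2147899}{13890936269685} \approx 1.5463 \cdot 10^{-7}$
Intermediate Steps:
$Z{\left(R \right)} = R + 2 R^{2}$ ($Z{\left(R \right)} = \left(R^{2} + R^{2}\right) + R = 2 R^{2} + R = R + 2 R^{2}$)
$L = \frac{898905}{2147899}$ ($L = \frac{1797810}{4295798} = 1797810 \cdot \frac{1}{4295798} = \frac{898905}{2147899} \approx 0.4185$)
$j{\left(B \right)} = 4 B \left(3012 + B\right)$ ($j{\left(B \right)} = 2 \left(B + 3012\right) \left(B + B\right) = 2 \left(3012 + B\right) 2 B = 2 \cdot 2 B \left(3012 + B\right) = 4 B \left(3012 + B\right)$)
$\frac{1}{L + j{\left(Z{\left(15 \right)} \right)}} = \frac{1}{\frac{898905}{2147899} + 4 \cdot 15 \left(1 + 2 \cdot 15\right) \left(3012 + 15 \left(1 + 2 \cdot 15\right)\right)} = \frac{1}{\frac{898905}{2147899} + 4 \cdot 15 \left(1 + 30\right) \left(3012 + 15 \left(1 + 30\right)\right)} = \frac{1}{\frac{898905}{2147899} + 4 \cdot 15 \cdot 31 \left(3012 + 15 \cdot 31\right)} = \frac{1}{\frac{898905}{2147899} + 4 \cdot 465 \left(3012 + 465\right)} = \frac{1}{\frac{898905}{2147899} + 4 \cdot 465 \cdot 3477} = \frac{1}{\frac{898905}{2147899} + 6467220} = \frac{1}{\frac{13890936269685}{2147899}} = \frac{2147899}{13890936269685}$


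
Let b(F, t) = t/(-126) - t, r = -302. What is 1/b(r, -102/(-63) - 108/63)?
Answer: 1323/127 ≈ 10.417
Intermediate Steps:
b(F, t) = -127*t/126 (b(F, t) = t*(-1/126) - t = -t/126 - t = -127*t/126)
1/b(r, -102/(-63) - 108/63) = 1/(-127*(-102/(-63) - 108/63)/126) = 1/(-127*(-102*(-1/63) - 108*1/63)/126) = 1/(-127*(34/21 - 12/7)/126) = 1/(-127/126*(-2/21)) = 1/(127/1323) = 1323/127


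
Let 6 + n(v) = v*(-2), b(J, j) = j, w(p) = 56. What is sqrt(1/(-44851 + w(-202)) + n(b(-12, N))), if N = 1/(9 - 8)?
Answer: I*sqrt(55545955)/2635 ≈ 2.8284*I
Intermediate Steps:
N = 1 (N = 1/1 = 1)
n(v) = -6 - 2*v (n(v) = -6 + v*(-2) = -6 - 2*v)
sqrt(1/(-44851 + w(-202)) + n(b(-12, N))) = sqrt(1/(-44851 + 56) + (-6 - 2*1)) = sqrt(1/(-44795) + (-6 - 2)) = sqrt(-1/44795 - 8) = sqrt(-358361/44795) = I*sqrt(55545955)/2635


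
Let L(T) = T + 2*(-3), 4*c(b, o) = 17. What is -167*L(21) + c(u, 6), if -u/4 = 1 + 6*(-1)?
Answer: -10003/4 ≈ -2500.8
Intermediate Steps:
u = 20 (u = -4*(1 + 6*(-1)) = -4*(1 - 6) = -4*(-5) = 20)
c(b, o) = 17/4 (c(b, o) = (¼)*17 = 17/4)
L(T) = -6 + T (L(T) = T - 6 = -6 + T)
-167*L(21) + c(u, 6) = -167*(-6 + 21) + 17/4 = -167*15 + 17/4 = -2505 + 17/4 = -10003/4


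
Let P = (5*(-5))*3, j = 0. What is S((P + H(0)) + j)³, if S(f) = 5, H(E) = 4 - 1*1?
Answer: 125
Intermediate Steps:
H(E) = 3 (H(E) = 4 - 1 = 3)
P = -75 (P = -25*3 = -75)
S((P + H(0)) + j)³ = 5³ = 125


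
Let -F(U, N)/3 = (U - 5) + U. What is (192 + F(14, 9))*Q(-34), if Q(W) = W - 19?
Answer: -6519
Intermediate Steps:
F(U, N) = 15 - 6*U (F(U, N) = -3*((U - 5) + U) = -3*((-5 + U) + U) = -3*(-5 + 2*U) = 15 - 6*U)
Q(W) = -19 + W
(192 + F(14, 9))*Q(-34) = (192 + (15 - 6*14))*(-19 - 34) = (192 + (15 - 84))*(-53) = (192 - 69)*(-53) = 123*(-53) = -6519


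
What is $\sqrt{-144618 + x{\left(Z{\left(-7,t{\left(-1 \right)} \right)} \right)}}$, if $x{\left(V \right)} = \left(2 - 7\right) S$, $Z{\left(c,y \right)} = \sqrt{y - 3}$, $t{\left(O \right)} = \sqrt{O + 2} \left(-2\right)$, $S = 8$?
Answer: $i \sqrt{144658} \approx 380.34 i$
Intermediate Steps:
$t{\left(O \right)} = - 2 \sqrt{2 + O}$ ($t{\left(O \right)} = \sqrt{2 + O} \left(-2\right) = - 2 \sqrt{2 + O}$)
$Z{\left(c,y \right)} = \sqrt{-3 + y}$
$x{\left(V \right)} = -40$ ($x{\left(V \right)} = \left(2 - 7\right) 8 = \left(-5\right) 8 = -40$)
$\sqrt{-144618 + x{\left(Z{\left(-7,t{\left(-1 \right)} \right)} \right)}} = \sqrt{-144618 - 40} = \sqrt{-144658} = i \sqrt{144658}$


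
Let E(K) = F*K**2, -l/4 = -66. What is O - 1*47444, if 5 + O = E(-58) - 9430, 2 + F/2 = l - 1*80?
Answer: 1167617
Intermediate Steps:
l = 264 (l = -4*(-66) = 264)
F = 364 (F = -4 + 2*(264 - 1*80) = -4 + 2*(264 - 80) = -4 + 2*184 = -4 + 368 = 364)
E(K) = 364*K**2
O = 1215061 (O = -5 + (364*(-58)**2 - 9430) = -5 + (364*3364 - 9430) = -5 + (1224496 - 9430) = -5 + 1215066 = 1215061)
O - 1*47444 = 1215061 - 1*47444 = 1215061 - 47444 = 1167617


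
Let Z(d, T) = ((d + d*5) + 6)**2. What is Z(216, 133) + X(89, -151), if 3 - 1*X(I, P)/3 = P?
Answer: 1695666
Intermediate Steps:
X(I, P) = 9 - 3*P
Z(d, T) = (6 + 6*d)**2 (Z(d, T) = ((d + 5*d) + 6)**2 = (6*d + 6)**2 = (6 + 6*d)**2)
Z(216, 133) + X(89, -151) = 36*(1 + 216)**2 + (9 - 3*(-151)) = 36*217**2 + (9 + 453) = 36*47089 + 462 = 1695204 + 462 = 1695666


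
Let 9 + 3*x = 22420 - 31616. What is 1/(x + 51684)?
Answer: 3/145847 ≈ 2.0570e-5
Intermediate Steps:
x = -9205/3 (x = -3 + (22420 - 31616)/3 = -3 + (⅓)*(-9196) = -3 - 9196/3 = -9205/3 ≈ -3068.3)
1/(x + 51684) = 1/(-9205/3 + 51684) = 1/(145847/3) = 3/145847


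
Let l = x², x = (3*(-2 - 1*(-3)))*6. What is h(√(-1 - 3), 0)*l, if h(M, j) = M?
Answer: 648*I ≈ 648.0*I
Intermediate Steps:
x = 18 (x = (3*(-2 + 3))*6 = (3*1)*6 = 3*6 = 18)
l = 324 (l = 18² = 324)
h(√(-1 - 3), 0)*l = √(-1 - 3)*324 = √(-4)*324 = (2*I)*324 = 648*I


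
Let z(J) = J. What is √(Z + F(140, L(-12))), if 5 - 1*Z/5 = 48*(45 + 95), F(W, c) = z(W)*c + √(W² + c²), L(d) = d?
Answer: √(-35255 + 4*√1234) ≈ 187.39*I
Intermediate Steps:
F(W, c) = √(W² + c²) + W*c (F(W, c) = W*c + √(W² + c²) = √(W² + c²) + W*c)
Z = -33575 (Z = 25 - 240*(45 + 95) = 25 - 240*140 = 25 - 5*6720 = 25 - 33600 = -33575)
√(Z + F(140, L(-12))) = √(-33575 + (√(140² + (-12)²) + 140*(-12))) = √(-33575 + (√(19600 + 144) - 1680)) = √(-33575 + (√19744 - 1680)) = √(-33575 + (4*√1234 - 1680)) = √(-33575 + (-1680 + 4*√1234)) = √(-35255 + 4*√1234)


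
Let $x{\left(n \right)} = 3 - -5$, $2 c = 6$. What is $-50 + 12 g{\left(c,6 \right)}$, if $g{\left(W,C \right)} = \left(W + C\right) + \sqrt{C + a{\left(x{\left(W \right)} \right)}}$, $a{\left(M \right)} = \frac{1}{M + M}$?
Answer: $58 + 3 \sqrt{97} \approx 87.547$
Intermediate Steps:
$c = 3$ ($c = \frac{1}{2} \cdot 6 = 3$)
$x{\left(n \right)} = 8$ ($x{\left(n \right)} = 3 + 5 = 8$)
$a{\left(M \right)} = \frac{1}{2 M}$
$g{\left(W,C \right)} = C + W + \sqrt{\frac{1}{16} + C}$ ($g{\left(W,C \right)} = \left(W + C\right) + \sqrt{C + \frac{1}{2 \cdot 8}} = \left(C + W\right) + \sqrt{C + \frac{1}{2} \cdot \frac{1}{8}} = \left(C + W\right) + \sqrt{C + \frac{1}{16}} = \left(C + W\right) + \sqrt{\frac{1}{16} + C} = C + W + \sqrt{\frac{1}{16} + C}$)
$-50 + 12 g{\left(c,6 \right)} = -50 + 12 \left(6 + 3 + \frac{\sqrt{1 + 16 \cdot 6}}{4}\right) = -50 + 12 \left(6 + 3 + \frac{\sqrt{1 + 96}}{4}\right) = -50 + 12 \left(6 + 3 + \frac{\sqrt{97}}{4}\right) = -50 + 12 \left(9 + \frac{\sqrt{97}}{4}\right) = -50 + \left(108 + 3 \sqrt{97}\right) = 58 + 3 \sqrt{97}$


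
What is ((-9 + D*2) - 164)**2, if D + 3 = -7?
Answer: 37249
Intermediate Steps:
D = -10 (D = -3 - 7 = -10)
((-9 + D*2) - 164)**2 = ((-9 - 10*2) - 164)**2 = ((-9 - 20) - 164)**2 = (-29 - 164)**2 = (-193)**2 = 37249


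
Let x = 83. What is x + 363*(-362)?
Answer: -131323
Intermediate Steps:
x + 363*(-362) = 83 + 363*(-362) = 83 - 131406 = -131323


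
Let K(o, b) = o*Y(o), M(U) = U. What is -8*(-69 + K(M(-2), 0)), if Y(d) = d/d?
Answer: 568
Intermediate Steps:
Y(d) = 1
K(o, b) = o (K(o, b) = o*1 = o)
-8*(-69 + K(M(-2), 0)) = -8*(-69 - 2) = -8*(-71) = 568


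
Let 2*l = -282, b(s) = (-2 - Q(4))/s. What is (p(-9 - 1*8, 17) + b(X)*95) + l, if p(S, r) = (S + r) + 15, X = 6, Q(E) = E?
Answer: -221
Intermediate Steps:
b(s) = -6/s (b(s) = (-2 - 1*4)/s = (-2 - 4)/s = -6/s)
l = -141 (l = (½)*(-282) = -141)
p(S, r) = 15 + S + r
(p(-9 - 1*8, 17) + b(X)*95) + l = ((15 + (-9 - 1*8) + 17) - 6/6*95) - 141 = ((15 + (-9 - 8) + 17) - 6*⅙*95) - 141 = ((15 - 17 + 17) - 1*95) - 141 = (15 - 95) - 141 = -80 - 141 = -221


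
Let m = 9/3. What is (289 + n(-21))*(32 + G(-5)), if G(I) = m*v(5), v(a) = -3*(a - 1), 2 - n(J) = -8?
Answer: -1196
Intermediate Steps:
n(J) = 10 (n(J) = 2 - 1*(-8) = 2 + 8 = 10)
v(a) = 3 - 3*a (v(a) = -3*(-1 + a) = 3 - 3*a)
m = 3 (m = 9*(1/3) = 3)
G(I) = -36 (G(I) = 3*(3 - 3*5) = 3*(3 - 15) = 3*(-12) = -36)
(289 + n(-21))*(32 + G(-5)) = (289 + 10)*(32 - 36) = 299*(-4) = -1196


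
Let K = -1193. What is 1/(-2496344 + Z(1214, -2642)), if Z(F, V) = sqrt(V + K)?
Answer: -2496344/6231733370171 - I*sqrt(3835)/6231733370171 ≈ -4.0059e-7 - 9.9374e-12*I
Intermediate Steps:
Z(F, V) = sqrt(-1193 + V) (Z(F, V) = sqrt(V - 1193) = sqrt(-1193 + V))
1/(-2496344 + Z(1214, -2642)) = 1/(-2496344 + sqrt(-1193 - 2642)) = 1/(-2496344 + sqrt(-3835)) = 1/(-2496344 + I*sqrt(3835))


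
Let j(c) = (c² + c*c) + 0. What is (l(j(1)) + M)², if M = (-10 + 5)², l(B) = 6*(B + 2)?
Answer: 2401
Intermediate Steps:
j(c) = 2*c² (j(c) = (c² + c²) + 0 = 2*c² + 0 = 2*c²)
l(B) = 12 + 6*B (l(B) = 6*(2 + B) = 12 + 6*B)
M = 25 (M = (-5)² = 25)
(l(j(1)) + M)² = ((12 + 6*(2*1²)) + 25)² = ((12 + 6*(2*1)) + 25)² = ((12 + 6*2) + 25)² = ((12 + 12) + 25)² = (24 + 25)² = 49² = 2401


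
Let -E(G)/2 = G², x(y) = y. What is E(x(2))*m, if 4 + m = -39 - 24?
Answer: 536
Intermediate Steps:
E(G) = -2*G²
m = -67 (m = -4 + (-39 - 24) = -4 - 63 = -67)
E(x(2))*m = -2*2²*(-67) = -2*4*(-67) = -8*(-67) = 536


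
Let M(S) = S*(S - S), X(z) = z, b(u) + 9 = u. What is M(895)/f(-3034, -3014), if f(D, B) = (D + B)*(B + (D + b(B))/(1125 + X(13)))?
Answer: 0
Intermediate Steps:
b(u) = -9 + u
M(S) = 0 (M(S) = S*0 = 0)
f(D, B) = (B + D)*(-9/1138 + D/1138 + 1139*B/1138) (f(D, B) = (D + B)*(B + (D + (-9 + B))/(1125 + 13)) = (B + D)*(B + (-9 + B + D)/1138) = (B + D)*(B + (-9 + B + D)*(1/1138)) = (B + D)*(B + (-9/1138 + B/1138 + D/1138)) = (B + D)*(-9/1138 + D/1138 + 1139*B/1138))
M(895)/f(-3034, -3014) = 0/(-9/1138*(-3014) - 9/1138*(-3034) + (1/1138)*(-3034)² + (1139/1138)*(-3014)² + (570/569)*(-3014)*(-3034)) = 0/(13563/569 + 13653/569 + (1/1138)*9205156 + (1139/1138)*9084196 + 5212351320/569) = 0/(13563/569 + 13653/569 + 4602578/569 + 5173449622/569 + 5212351320/569) = 0/(10390430736/569) = 0*(569/10390430736) = 0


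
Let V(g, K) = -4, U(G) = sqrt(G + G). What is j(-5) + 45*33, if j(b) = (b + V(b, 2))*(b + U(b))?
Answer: 1530 - 9*I*sqrt(10) ≈ 1530.0 - 28.461*I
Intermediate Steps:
U(G) = sqrt(2)*sqrt(G) (U(G) = sqrt(2*G) = sqrt(2)*sqrt(G))
j(b) = (-4 + b)*(b + sqrt(2)*sqrt(b)) (j(b) = (b - 4)*(b + sqrt(2)*sqrt(b)) = (-4 + b)*(b + sqrt(2)*sqrt(b)))
j(-5) + 45*33 = ((-5)**2 - 4*(-5) + sqrt(2)*(-5)**(3/2) - 4*sqrt(2)*sqrt(-5)) + 45*33 = (25 + 20 + sqrt(2)*(-5*I*sqrt(5)) - 4*sqrt(2)*I*sqrt(5)) + 1485 = (25 + 20 - 5*I*sqrt(10) - 4*I*sqrt(10)) + 1485 = (45 - 9*I*sqrt(10)) + 1485 = 1530 - 9*I*sqrt(10)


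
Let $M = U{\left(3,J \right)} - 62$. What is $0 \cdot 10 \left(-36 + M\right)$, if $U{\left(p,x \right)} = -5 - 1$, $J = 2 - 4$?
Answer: $0$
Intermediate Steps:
$J = -2$ ($J = 2 - 4 = -2$)
$U{\left(p,x \right)} = -6$
$M = -68$ ($M = -6 - 62 = -68$)
$0 \cdot 10 \left(-36 + M\right) = 0 \cdot 10 \left(-36 - 68\right) = 0 \left(-104\right) = 0$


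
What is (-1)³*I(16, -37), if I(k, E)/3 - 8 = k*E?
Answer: 1752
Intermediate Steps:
I(k, E) = 24 + 3*E*k (I(k, E) = 24 + 3*(k*E) = 24 + 3*(E*k) = 24 + 3*E*k)
(-1)³*I(16, -37) = (-1)³*(24 + 3*(-37)*16) = -(24 - 1776) = -1*(-1752) = 1752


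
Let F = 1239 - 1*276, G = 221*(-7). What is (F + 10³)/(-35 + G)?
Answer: -1963/1582 ≈ -1.2408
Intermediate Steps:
G = -1547
F = 963 (F = 1239 - 276 = 963)
(F + 10³)/(-35 + G) = (963 + 10³)/(-35 - 1547) = (963 + 1000)/(-1582) = 1963*(-1/1582) = -1963/1582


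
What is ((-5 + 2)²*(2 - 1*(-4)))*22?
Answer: 1188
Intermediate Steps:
((-5 + 2)²*(2 - 1*(-4)))*22 = ((-3)²*(2 + 4))*22 = (9*6)*22 = 54*22 = 1188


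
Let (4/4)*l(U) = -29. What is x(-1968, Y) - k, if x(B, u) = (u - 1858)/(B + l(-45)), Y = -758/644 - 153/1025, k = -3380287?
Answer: 2227981071197591/659109850 ≈ 3.3803e+6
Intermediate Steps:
l(U) = -29
Y = -437741/330050 (Y = -758*1/644 - 153*1/1025 = -379/322 - 153/1025 = -437741/330050 ≈ -1.3263)
x(B, u) = (-1858 + u)/(-29 + B) (x(B, u) = (u - 1858)/(B - 29) = (-1858 + u)/(-29 + B))
x(-1968, Y) - k = (-1858 - 437741/330050)/(-29 - 1968) - 1*(-3380287) = -613670641/330050/(-1997) + 3380287 = -1/1997*(-613670641/330050) + 3380287 = 613670641/659109850 + 3380287 = 2227981071197591/659109850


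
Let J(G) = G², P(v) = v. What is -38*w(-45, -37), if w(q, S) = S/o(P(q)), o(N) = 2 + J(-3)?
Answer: 1406/11 ≈ 127.82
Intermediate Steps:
o(N) = 11 (o(N) = 2 + (-3)² = 2 + 9 = 11)
w(q, S) = S/11
-38*w(-45, -37) = -38*(-37)/11 = -38*(-37/11) = 1406/11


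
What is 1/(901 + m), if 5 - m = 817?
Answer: 1/89 ≈ 0.011236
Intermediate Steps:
m = -812 (m = 5 - 1*817 = 5 - 817 = -812)
1/(901 + m) = 1/(901 - 812) = 1/89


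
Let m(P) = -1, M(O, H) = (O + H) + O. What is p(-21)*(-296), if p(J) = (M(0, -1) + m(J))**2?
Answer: -1184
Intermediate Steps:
M(O, H) = H + 2*O (M(O, H) = (H + O) + O = H + 2*O)
p(J) = 4 (p(J) = ((-1 + 2*0) - 1)**2 = ((-1 + 0) - 1)**2 = (-1 - 1)**2 = (-2)**2 = 4)
p(-21)*(-296) = 4*(-296) = -1184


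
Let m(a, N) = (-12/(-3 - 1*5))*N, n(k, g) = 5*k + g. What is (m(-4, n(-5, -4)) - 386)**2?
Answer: 737881/4 ≈ 1.8447e+5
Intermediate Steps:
n(k, g) = g + 5*k
m(a, N) = 3*N/2 (m(a, N) = (-12/(-3 - 5))*N = (-12/(-8))*N = (-12*(-1/8))*N = 3*N/2)
(m(-4, n(-5, -4)) - 386)**2 = (3*(-4 + 5*(-5))/2 - 386)**2 = (3*(-4 - 25)/2 - 386)**2 = ((3/2)*(-29) - 386)**2 = (-87/2 - 386)**2 = (-859/2)**2 = 737881/4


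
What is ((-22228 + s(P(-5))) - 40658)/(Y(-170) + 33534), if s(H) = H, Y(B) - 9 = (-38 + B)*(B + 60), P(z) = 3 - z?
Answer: -62878/56423 ≈ -1.1144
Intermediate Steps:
Y(B) = 9 + (-38 + B)*(60 + B) (Y(B) = 9 + (-38 + B)*(B + 60) = 9 + (-38 + B)*(60 + B))
((-22228 + s(P(-5))) - 40658)/(Y(-170) + 33534) = ((-22228 + (3 - 1*(-5))) - 40658)/((-2271 + (-170)² + 22*(-170)) + 33534) = ((-22228 + (3 + 5)) - 40658)/((-2271 + 28900 - 3740) + 33534) = ((-22228 + 8) - 40658)/(22889 + 33534) = (-22220 - 40658)/56423 = -62878*1/56423 = -62878/56423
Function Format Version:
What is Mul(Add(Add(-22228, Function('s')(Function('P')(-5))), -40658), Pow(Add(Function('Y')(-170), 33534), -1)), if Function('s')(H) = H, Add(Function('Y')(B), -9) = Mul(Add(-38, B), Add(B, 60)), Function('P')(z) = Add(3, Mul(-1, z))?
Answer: Rational(-62878, 56423) ≈ -1.1144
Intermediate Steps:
Function('Y')(B) = Add(9, Mul(Add(-38, B), Add(60, B))) (Function('Y')(B) = Add(9, Mul(Add(-38, B), Add(B, 60))) = Add(9, Mul(Add(-38, B), Add(60, B))))
Mul(Add(Add(-22228, Function('s')(Function('P')(-5))), -40658), Pow(Add(Function('Y')(-170), 33534), -1)) = Mul(Add(Add(-22228, Add(3, Mul(-1, -5))), -40658), Pow(Add(Add(-2271, Pow(-170, 2), Mul(22, -170)), 33534), -1)) = Mul(Add(Add(-22228, Add(3, 5)), -40658), Pow(Add(Add(-2271, 28900, -3740), 33534), -1)) = Mul(Add(Add(-22228, 8), -40658), Pow(Add(22889, 33534), -1)) = Mul(Add(-22220, -40658), Pow(56423, -1)) = Mul(-62878, Rational(1, 56423)) = Rational(-62878, 56423)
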